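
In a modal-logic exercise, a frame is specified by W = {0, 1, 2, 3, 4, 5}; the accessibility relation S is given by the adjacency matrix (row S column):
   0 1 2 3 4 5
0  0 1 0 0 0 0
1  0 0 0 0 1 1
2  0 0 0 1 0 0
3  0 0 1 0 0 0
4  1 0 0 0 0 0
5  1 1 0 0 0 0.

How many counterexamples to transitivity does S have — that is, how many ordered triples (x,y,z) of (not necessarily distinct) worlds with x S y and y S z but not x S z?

10

Enumerating: (0,1,4), (0,1,5), (1,4,0), (1,5,0), (1,5,1), (2,3,2), (3,2,3), (4,0,1), (5,1,4), (5,1,5).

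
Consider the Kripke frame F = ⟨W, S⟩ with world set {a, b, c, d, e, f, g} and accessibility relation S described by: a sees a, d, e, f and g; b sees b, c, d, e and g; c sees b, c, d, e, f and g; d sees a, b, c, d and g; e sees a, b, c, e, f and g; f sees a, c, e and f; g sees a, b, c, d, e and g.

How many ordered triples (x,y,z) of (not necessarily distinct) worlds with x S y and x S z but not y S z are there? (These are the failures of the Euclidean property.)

36

Enumerating: (a,d,e), (a,d,f), (a,e,d), (a,f,d), (a,f,g), (a,g,f), (b,d,e), (b,e,d), (c,b,f), (c,d,e), (c,d,f), (c,e,d), … and 24 more.
Total: 36.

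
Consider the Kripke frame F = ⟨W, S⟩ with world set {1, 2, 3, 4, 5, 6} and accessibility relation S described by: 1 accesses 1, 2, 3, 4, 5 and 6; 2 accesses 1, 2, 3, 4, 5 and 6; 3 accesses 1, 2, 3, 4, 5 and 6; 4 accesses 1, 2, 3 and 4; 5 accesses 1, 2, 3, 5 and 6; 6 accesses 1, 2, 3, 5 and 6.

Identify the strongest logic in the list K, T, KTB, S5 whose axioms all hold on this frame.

KTB

Reflexive (axiom T): yes — every world is S-related to itself.
Symmetric (axiom B): yes — every pair in S has its reverse in S.
Euclidean (axiom 5): no — 1 S 4 and 1 S 5, but not 4 S 5.
So F validates K, T, KTB; S5 would additionally require S to be Euclidean. The strongest is KTB.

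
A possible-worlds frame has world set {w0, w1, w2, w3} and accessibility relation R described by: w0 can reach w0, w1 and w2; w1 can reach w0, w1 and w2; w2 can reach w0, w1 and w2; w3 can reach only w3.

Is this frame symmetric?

Symmetric: yes — every pair in R has its reverse in R.

Yes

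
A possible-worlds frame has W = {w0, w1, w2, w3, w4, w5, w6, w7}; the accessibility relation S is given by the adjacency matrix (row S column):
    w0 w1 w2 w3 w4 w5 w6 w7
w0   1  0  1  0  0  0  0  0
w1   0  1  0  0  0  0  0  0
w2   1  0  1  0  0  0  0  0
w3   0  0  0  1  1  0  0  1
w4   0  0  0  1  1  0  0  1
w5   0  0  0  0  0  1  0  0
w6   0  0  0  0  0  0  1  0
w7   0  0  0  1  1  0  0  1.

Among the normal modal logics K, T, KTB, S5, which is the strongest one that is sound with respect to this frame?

Reflexive (axiom T): yes — every world is S-related to itself.
Symmetric (axiom B): yes — every pair in S has its reverse in S.
Euclidean (axiom 5): yes — any two successors of a common world are S-related.
So F validates K, T, KTB, S5. The strongest is S5.

S5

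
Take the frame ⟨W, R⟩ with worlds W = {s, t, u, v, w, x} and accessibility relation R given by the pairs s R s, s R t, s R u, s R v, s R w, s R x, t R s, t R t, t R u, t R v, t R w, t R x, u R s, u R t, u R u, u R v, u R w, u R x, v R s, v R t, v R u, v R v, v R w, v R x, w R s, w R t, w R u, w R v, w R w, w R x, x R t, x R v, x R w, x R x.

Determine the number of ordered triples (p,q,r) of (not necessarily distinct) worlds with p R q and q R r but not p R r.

6

Enumerating: (x,t,s), (x,t,u), (x,v,s), (x,v,u), (x,w,s), (x,w,u).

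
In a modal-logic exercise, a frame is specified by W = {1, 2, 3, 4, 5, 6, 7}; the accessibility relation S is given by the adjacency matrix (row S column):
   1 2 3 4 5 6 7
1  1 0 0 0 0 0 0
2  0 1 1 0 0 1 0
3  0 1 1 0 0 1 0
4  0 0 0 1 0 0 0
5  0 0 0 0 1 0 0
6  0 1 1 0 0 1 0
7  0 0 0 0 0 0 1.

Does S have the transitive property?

Transitive: yes — every two-step S-path is closed by a direct edge.

Yes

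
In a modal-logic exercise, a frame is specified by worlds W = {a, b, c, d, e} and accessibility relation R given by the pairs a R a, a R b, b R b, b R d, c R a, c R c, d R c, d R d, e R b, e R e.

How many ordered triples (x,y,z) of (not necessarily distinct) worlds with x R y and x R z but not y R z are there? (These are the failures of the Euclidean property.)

Enumerating: (a,b,a), (b,d,b), (c,a,c), (d,c,d), (e,b,e).

5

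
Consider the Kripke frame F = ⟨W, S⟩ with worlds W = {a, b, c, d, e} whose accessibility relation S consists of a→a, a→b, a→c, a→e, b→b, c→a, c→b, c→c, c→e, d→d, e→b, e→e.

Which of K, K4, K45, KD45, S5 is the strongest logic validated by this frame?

Transitive (axiom 4): yes — every two-step S-path is closed by a direct edge.
Euclidean (axiom 5): no — a S b and a S c, but not b S c.
Serial (axiom D): yes — every world has a successor (e.g. a S a).
Reflexive (axiom T): yes — every world is S-related to itself.
So F validates K, K4; K45 would additionally require S to be Euclidean. The strongest is K4.

K4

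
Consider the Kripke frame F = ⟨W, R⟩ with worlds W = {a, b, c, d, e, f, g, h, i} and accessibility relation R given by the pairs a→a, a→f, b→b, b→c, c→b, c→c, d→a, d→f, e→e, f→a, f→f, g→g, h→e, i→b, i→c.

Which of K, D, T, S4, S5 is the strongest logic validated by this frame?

Serial (axiom D): yes — every world has a successor (e.g. a R a).
Reflexive (axiom T): no — d is not related to itself.
Transitive (axiom 4): yes — every two-step R-path is closed by a direct edge.
Euclidean (axiom 5): yes — any two successors of a common world are R-related.
So F validates K, D; T would additionally require R to be reflexive. The strongest is D.

D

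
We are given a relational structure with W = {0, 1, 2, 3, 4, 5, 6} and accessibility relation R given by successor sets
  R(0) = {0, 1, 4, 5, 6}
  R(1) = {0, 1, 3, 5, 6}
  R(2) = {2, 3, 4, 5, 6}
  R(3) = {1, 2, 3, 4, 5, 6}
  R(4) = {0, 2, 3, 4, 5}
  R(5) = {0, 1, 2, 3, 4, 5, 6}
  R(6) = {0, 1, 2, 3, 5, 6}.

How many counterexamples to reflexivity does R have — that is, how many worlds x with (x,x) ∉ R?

0

R is reflexive; there are no such worlds.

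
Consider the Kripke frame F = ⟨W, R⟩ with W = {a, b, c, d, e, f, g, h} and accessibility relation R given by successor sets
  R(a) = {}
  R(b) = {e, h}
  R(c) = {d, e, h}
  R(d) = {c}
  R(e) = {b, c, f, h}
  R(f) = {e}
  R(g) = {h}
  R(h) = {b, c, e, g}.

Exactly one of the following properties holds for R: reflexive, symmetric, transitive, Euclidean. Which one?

symmetric

Reflexive: no — a is not related to itself.
Symmetric: yes — every pair in R has its reverse in R.
Transitive: no — b R e and e R c, but not b R c.
Euclidean: no — c R d and c R e, but not d R e.
Only symmetric holds.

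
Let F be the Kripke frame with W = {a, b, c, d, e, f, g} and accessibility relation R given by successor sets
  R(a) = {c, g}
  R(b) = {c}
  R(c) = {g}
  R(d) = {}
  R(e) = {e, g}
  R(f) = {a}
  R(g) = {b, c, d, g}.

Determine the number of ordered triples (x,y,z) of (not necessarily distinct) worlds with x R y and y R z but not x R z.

Enumerating: (a,g,b), (a,g,d), (b,c,g), (c,g,b), (c,g,c), (c,g,d), (e,g,b), (e,g,c), (e,g,d), (f,a,c), (f,a,g).

11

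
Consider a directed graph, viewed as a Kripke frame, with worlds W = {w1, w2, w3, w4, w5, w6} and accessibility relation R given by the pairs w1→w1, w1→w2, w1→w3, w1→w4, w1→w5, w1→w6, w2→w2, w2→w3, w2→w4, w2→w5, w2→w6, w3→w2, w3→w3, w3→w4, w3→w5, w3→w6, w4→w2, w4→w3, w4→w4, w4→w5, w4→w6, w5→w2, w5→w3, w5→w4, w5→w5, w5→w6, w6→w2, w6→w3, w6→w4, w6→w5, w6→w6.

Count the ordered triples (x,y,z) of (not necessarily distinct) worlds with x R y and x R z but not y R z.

5

Enumerating: (w1,w2,w1), (w1,w3,w1), (w1,w4,w1), (w1,w5,w1), (w1,w6,w1).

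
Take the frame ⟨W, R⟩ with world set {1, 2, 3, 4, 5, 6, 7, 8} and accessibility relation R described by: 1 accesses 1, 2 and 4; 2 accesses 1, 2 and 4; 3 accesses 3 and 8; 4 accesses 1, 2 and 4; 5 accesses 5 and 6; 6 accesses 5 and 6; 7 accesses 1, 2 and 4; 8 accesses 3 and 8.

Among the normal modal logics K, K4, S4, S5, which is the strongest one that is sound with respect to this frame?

Transitive (axiom 4): yes — every two-step R-path is closed by a direct edge.
Reflexive (axiom T): no — 7 is not related to itself.
Euclidean (axiom 5): yes — any two successors of a common world are R-related.
So F validates K, K4; S4 would additionally require R to be reflexive. The strongest is K4.

K4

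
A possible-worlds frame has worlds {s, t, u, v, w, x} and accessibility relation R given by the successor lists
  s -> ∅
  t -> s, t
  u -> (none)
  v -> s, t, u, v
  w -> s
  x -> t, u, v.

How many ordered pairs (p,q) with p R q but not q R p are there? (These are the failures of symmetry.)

Enumerating: (t,s), (v,s), (v,t), (v,u), (w,s), (x,t), (x,u), (x,v).

8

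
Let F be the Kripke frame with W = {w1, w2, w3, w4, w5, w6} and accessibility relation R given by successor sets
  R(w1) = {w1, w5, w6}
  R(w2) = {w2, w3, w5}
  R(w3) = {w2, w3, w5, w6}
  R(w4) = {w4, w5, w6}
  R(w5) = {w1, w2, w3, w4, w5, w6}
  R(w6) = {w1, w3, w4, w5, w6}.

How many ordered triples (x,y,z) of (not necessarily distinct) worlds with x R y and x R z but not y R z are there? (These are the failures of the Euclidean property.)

Enumerating: (w3,w2,w6), (w3,w6,w2), (w5,w1,w2), (w5,w1,w3), (w5,w1,w4), (w5,w2,w1), (w5,w2,w4), (w5,w2,w6), (w5,w3,w1), (w5,w3,w4), (w5,w4,w1), (w5,w4,w2), … and 8 more.
Total: 20.

20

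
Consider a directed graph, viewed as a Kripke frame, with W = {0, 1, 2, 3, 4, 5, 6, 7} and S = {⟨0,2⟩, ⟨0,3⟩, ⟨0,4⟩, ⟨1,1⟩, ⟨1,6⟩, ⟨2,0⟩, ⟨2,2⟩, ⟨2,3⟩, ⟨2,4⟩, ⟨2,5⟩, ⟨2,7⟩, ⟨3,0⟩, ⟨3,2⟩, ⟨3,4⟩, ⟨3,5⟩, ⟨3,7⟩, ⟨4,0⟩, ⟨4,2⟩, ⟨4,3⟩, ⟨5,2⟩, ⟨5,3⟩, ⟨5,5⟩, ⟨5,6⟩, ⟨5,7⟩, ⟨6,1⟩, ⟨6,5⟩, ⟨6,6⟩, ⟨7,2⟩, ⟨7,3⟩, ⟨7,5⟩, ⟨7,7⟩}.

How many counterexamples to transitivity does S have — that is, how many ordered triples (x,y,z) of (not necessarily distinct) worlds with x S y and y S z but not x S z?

35

Enumerating: (0,2,0), (0,2,5), (0,2,7), (0,3,0), (0,3,5), (0,3,7), (0,4,0), (1,6,5), (2,5,6), (3,0,3), (3,2,3), (3,4,3), … and 23 more.
Total: 35.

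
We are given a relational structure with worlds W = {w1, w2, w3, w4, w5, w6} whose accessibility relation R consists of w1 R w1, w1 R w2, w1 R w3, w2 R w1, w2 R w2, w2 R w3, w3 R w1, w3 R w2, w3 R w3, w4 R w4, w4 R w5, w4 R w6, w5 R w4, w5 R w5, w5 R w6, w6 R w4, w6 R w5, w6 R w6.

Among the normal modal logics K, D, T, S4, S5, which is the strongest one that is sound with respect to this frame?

S5

Serial (axiom D): yes — every world has a successor (e.g. w1 R w1).
Reflexive (axiom T): yes — every world is R-related to itself.
Transitive (axiom 4): yes — every two-step R-path is closed by a direct edge.
Euclidean (axiom 5): yes — any two successors of a common world are R-related.
So F validates K, D, T, S4, S5. The strongest is S5.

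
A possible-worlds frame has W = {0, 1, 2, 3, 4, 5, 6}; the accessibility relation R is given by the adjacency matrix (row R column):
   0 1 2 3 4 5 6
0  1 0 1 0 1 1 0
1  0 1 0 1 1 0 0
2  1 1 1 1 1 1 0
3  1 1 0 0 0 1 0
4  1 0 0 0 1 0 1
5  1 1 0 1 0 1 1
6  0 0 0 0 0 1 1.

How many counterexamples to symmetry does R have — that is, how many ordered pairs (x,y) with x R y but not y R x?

Enumerating: (1,4), (2,1), (2,3), (2,4), (2,5), (3,0), (4,6), (5,1).

8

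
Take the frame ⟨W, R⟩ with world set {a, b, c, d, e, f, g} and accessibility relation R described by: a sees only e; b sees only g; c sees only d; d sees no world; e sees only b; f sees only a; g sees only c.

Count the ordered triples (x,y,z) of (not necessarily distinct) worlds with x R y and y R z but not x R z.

5

Enumerating: (a,e,b), (b,g,c), (e,b,g), (f,a,e), (g,c,d).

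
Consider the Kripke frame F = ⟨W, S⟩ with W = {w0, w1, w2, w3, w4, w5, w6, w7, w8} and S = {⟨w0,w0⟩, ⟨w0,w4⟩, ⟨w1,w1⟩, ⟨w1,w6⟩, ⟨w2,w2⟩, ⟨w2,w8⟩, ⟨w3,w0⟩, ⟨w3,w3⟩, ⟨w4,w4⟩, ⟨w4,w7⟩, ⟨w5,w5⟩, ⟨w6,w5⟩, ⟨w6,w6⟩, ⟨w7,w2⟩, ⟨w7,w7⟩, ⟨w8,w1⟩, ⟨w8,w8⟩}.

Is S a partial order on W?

No

Reflexive: yes — every world is S-related to itself.
Transitive: no — w0 S w4 and w4 S w7, but not w0 S w7.
Antisymmetric: yes — no distinct pair is related both ways.
So S is not a partial order.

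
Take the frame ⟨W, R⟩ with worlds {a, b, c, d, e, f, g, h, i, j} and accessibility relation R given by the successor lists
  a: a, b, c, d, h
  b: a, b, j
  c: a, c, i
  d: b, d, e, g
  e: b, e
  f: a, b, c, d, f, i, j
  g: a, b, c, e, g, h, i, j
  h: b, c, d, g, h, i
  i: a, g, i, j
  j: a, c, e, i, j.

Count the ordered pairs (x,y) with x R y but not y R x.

Enumerating: (a,d), (a,h), (b,j), (c,i), (d,b), (d,e), (d,g), (e,b), (f,a), (f,b), (f,c), (f,d), … and 15 more.
Total: 27.

27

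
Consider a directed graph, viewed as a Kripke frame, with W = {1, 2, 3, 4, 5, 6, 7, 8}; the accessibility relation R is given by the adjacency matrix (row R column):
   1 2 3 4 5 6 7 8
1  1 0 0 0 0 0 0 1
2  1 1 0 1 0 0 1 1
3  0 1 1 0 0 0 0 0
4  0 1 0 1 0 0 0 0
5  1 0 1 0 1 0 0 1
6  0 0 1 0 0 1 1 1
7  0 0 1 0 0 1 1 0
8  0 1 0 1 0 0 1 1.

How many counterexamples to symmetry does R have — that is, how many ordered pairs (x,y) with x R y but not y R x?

12

Enumerating: (1,8), (2,1), (2,7), (3,2), (5,1), (5,3), (5,8), (6,3), (6,8), (7,3), (8,4), (8,7).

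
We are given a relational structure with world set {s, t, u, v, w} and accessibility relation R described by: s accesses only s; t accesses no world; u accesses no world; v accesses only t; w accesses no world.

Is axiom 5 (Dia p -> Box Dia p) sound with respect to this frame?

The schema 5 characterises exactly the Euclidean frames.
Euclidean: no — v R t and v R t, but not t R t.

No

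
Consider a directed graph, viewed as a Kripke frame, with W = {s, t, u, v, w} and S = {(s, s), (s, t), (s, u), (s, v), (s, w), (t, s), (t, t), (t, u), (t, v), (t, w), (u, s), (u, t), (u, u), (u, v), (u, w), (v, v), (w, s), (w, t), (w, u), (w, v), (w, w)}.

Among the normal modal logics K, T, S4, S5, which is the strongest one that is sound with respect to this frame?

Reflexive (axiom T): yes — every world is S-related to itself.
Transitive (axiom 4): yes — every two-step S-path is closed by a direct edge.
Euclidean (axiom 5): no — s S v and s S t, but not v S t.
So F validates K, T, S4; S5 would additionally require S to be Euclidean. The strongest is S4.

S4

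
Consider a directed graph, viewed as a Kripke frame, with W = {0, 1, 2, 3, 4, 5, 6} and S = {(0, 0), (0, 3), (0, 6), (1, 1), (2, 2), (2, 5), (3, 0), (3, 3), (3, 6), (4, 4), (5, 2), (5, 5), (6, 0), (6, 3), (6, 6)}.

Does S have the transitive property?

Transitive: yes — every two-step S-path is closed by a direct edge.

Yes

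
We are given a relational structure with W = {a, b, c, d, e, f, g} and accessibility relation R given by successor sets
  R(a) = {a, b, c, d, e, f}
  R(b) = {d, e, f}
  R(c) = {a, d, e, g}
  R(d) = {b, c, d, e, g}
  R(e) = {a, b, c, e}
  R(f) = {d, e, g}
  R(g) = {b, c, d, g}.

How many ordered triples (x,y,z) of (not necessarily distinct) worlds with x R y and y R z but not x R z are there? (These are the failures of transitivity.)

Enumerating: (a,c,g), (a,d,g), (a,f,g), (b,d,b), (b,d,c), (b,d,g), (b,e,a), (b,e,b), (b,e,c), (b,f,g), (c,a,b), (c,a,c), … and 28 more.
Total: 40.

40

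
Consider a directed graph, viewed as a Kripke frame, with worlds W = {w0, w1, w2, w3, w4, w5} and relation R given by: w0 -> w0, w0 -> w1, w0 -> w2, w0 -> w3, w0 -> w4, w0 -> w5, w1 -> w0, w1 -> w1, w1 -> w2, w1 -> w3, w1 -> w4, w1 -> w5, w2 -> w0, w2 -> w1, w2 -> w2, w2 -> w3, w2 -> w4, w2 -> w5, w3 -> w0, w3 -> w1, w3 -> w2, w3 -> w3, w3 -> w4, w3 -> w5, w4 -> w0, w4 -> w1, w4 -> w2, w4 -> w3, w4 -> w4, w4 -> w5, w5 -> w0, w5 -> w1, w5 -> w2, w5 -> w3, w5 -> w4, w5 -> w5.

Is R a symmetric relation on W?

Symmetric: yes — every pair in R has its reverse in R.

Yes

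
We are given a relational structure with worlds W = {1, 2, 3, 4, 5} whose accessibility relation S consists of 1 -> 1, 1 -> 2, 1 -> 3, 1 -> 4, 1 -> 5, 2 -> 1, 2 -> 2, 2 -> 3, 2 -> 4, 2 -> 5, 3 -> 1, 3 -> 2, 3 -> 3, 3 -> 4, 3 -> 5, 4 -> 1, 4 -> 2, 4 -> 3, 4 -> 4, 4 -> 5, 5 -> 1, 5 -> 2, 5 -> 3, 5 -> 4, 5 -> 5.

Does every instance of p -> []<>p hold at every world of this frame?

Yes

The schema B characterises exactly the symmetric frames.
Symmetric: yes — every pair in S has its reverse in S.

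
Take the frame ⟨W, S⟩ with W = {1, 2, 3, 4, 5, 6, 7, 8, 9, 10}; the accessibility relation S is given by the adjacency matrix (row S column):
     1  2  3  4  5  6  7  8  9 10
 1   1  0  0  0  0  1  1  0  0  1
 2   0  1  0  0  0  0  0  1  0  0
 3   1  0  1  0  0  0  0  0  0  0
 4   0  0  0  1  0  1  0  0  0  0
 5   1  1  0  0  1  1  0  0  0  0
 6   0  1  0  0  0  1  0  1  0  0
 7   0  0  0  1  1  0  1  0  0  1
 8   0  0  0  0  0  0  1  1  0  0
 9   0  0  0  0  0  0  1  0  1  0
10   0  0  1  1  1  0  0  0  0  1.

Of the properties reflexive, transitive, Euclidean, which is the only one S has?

Reflexive: yes — every world is S-related to itself.
Transitive: no — 1 S 10 and 10 S 3, but not 1 S 3.
Euclidean: no — 1 S 10 and 1 S 6, but not 10 S 6.
Only reflexive holds.

reflexive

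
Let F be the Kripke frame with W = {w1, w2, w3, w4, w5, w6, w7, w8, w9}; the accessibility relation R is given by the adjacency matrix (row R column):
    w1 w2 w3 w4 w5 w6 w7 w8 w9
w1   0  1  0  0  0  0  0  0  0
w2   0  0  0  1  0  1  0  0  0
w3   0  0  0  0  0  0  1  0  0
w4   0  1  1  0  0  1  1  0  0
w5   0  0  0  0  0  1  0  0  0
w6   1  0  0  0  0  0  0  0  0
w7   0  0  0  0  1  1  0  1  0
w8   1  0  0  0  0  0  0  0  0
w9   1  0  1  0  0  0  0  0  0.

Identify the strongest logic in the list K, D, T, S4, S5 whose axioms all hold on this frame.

D

Serial (axiom D): yes — every world has a successor (e.g. w1 R w2).
Reflexive (axiom T): no — w1 is not related to itself.
Transitive (axiom 4): no — w1 R w2 and w2 R w4, but not w1 R w4.
Euclidean (axiom 5): no — w2 R w6 and w2 R w4, but not w6 R w4.
So F validates K, D; T would additionally require R to be reflexive. The strongest is D.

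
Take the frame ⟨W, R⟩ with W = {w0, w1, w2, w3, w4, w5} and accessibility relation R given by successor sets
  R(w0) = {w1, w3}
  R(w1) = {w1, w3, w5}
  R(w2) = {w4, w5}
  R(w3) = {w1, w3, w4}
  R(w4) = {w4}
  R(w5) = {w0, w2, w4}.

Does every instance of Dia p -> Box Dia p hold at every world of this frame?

By correspondence theory, 5 is valid on a frame iff R is Euclidean.
Euclidean: no — w1 R w3 and w1 R w5, but not w3 R w5.

No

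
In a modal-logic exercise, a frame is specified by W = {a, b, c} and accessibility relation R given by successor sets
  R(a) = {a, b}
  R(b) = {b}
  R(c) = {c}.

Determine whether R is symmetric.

Symmetric: no — a R b but not b R a.

No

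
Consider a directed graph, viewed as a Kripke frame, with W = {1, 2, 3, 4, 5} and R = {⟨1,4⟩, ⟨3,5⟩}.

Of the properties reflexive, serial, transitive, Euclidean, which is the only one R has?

Reflexive: no — 1 is not related to itself.
Serial: no — 2 has no R-successor.
Transitive: yes — every two-step R-path is closed by a direct edge.
Euclidean: no — 1 R 4 and 1 R 4, but not 4 R 4.
Only transitive holds.

transitive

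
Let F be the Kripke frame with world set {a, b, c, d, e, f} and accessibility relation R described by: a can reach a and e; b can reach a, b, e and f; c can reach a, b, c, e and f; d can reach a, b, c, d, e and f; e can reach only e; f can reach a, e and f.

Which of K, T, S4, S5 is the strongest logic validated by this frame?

Reflexive (axiom T): yes — every world is R-related to itself.
Transitive (axiom 4): yes — every two-step R-path is closed by a direct edge.
Euclidean (axiom 5): no — b R a and b R f, but not a R f.
So F validates K, T, S4; S5 would additionally require R to be Euclidean. The strongest is S4.

S4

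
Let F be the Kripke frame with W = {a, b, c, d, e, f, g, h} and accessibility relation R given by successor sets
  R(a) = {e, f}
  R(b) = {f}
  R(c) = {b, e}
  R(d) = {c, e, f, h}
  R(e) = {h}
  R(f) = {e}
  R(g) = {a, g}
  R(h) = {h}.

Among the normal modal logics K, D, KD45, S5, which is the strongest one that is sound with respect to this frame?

Serial (axiom D): yes — every world has a successor (e.g. a R e).
Euclidean (axiom 5): no — a R e and a R f, but not e R f.
Transitive (axiom 4): no — a R e and e R h, but not a R h.
Reflexive (axiom T): no — a is not related to itself.
So F validates K, D; KD45 would additionally require R to be Euclidean and transitive. The strongest is D.

D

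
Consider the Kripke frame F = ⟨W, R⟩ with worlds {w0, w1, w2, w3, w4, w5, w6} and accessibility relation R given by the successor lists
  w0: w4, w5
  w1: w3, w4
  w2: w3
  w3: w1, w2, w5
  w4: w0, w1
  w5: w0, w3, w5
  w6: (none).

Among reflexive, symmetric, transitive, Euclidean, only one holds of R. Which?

symmetric

Reflexive: no — w0 is not related to itself.
Symmetric: yes — every pair in R has its reverse in R.
Transitive: no — w0 R w4 and w4 R w1, but not w0 R w1.
Euclidean: no — w0 R w4 and w0 R w5, but not w4 R w5.
Only symmetric holds.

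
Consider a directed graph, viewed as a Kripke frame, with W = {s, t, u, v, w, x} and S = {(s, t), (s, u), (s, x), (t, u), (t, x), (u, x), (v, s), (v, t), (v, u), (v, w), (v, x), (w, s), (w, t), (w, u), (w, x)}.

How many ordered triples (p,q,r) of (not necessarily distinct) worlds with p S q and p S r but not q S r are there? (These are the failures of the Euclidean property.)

Enumerating: (s,t,t), (s,u,t), (s,u,u), (s,x,t), (s,x,u), (s,x,x), (t,u,u), (t,x,u), (t,x,x), (u,x,x), (v,s,s), (v,s,w), … and 23 more.
Total: 35.

35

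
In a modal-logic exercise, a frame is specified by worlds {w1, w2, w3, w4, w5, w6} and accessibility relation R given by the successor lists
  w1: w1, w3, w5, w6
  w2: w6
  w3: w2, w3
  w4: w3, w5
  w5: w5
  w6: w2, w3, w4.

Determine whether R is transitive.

No

Transitive: no — w1 R w3 and w3 R w2, but not w1 R w2.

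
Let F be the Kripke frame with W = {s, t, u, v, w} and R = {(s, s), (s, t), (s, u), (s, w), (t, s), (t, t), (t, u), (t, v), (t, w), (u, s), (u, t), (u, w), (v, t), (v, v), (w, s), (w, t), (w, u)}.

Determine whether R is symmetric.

Yes

Symmetric: yes — every pair in R has its reverse in R.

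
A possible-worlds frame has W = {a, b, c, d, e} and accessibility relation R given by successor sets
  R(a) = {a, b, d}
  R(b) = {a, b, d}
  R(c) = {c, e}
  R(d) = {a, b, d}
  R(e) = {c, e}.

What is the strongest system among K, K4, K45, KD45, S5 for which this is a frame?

Transitive (axiom 4): yes — every two-step R-path is closed by a direct edge.
Euclidean (axiom 5): yes — any two successors of a common world are R-related.
Serial (axiom D): yes — every world has a successor (e.g. a R a).
Reflexive (axiom T): yes — every world is R-related to itself.
So F validates K, K4, K45, KD45, S5. The strongest is S5.

S5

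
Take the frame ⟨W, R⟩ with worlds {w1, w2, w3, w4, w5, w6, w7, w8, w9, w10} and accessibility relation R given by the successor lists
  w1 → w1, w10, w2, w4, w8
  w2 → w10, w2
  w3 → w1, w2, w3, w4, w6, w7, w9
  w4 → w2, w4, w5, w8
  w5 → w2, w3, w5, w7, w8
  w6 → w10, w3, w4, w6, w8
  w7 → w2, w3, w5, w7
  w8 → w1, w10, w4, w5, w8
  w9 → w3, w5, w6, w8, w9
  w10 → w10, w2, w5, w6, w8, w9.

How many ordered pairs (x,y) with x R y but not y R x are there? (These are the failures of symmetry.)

Enumerating: (w1,w10), (w1,w2), (w1,w4), (w10,w5), (w10,w9), (w3,w1), (w3,w2), (w3,w4), (w4,w2), (w4,w5), (w5,w2), (w5,w3), (w6,w4), (w6,w8), (w7,w2), (w9,w5), (w9,w6), (w9,w8).

18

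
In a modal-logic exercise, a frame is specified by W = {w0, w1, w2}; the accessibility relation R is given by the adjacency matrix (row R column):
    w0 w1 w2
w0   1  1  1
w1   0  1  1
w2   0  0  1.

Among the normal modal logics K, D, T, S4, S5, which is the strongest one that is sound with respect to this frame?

S4

Serial (axiom D): yes — every world has a successor (e.g. w0 R w0).
Reflexive (axiom T): yes — every world is R-related to itself.
Transitive (axiom 4): yes — every two-step R-path is closed by a direct edge.
Euclidean (axiom 5): no — w0 R w2 and w0 R w1, but not w2 R w1.
So F validates K, D, T, S4; S5 would additionally require R to be Euclidean. The strongest is S4.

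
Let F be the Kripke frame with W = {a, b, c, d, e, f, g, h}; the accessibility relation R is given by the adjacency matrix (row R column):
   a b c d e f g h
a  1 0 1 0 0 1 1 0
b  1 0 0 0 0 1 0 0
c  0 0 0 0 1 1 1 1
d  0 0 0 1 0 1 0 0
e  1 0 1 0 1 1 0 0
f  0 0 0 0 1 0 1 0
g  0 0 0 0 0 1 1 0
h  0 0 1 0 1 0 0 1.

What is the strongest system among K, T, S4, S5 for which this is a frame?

Reflexive (axiom T): no — b is not related to itself.
Transitive (axiom 4): no — a R c and c R e, but not a R e.
Euclidean (axiom 5): no — a R f and a R c, but not f R c.
So F validates K; T would additionally require R to be reflexive. The strongest is K.

K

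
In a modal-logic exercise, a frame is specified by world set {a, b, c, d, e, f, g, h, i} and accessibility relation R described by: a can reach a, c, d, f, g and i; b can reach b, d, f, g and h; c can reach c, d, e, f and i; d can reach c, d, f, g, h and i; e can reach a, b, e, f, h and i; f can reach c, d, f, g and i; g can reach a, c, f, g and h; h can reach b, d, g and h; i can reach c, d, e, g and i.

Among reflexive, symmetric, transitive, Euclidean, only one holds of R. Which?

Reflexive: yes — every world is R-related to itself.
Symmetric: no — a R c but not c R a.
Transitive: no — a R c and c R e, but not a R e.
Euclidean: no — a R c and a R g, but not c R g.
Only reflexive holds.

reflexive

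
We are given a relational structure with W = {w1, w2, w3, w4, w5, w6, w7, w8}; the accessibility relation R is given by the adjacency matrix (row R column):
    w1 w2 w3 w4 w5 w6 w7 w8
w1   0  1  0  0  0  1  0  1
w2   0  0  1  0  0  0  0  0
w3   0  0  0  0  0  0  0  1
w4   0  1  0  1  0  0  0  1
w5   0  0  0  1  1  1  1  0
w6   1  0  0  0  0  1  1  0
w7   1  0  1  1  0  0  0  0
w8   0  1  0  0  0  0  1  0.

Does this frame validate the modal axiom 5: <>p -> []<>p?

No

By correspondence theory, 5 is valid on a frame iff R is Euclidean.
Euclidean: no — w1 R w2 and w1 R w6, but not w2 R w6.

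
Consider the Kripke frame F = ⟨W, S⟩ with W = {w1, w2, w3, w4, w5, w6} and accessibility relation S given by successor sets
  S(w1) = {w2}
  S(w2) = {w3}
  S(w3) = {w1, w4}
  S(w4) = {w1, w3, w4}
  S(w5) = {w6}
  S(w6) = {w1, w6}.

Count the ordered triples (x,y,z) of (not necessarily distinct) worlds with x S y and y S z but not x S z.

8

Enumerating: (w1,w2,w3), (w2,w3,w1), (w2,w3,w4), (w3,w1,w2), (w3,w4,w3), (w4,w1,w2), (w5,w6,w1), (w6,w1,w2).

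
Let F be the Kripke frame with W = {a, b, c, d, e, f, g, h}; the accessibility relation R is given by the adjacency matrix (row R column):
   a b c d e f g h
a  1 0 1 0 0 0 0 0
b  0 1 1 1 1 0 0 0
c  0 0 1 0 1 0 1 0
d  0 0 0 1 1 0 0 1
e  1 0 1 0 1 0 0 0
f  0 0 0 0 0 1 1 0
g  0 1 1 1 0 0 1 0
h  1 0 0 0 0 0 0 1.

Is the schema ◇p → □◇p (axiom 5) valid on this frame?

By correspondence theory, 5 is valid on a frame iff R is Euclidean.
Euclidean: no — b R c and b R d, but not c R d.

No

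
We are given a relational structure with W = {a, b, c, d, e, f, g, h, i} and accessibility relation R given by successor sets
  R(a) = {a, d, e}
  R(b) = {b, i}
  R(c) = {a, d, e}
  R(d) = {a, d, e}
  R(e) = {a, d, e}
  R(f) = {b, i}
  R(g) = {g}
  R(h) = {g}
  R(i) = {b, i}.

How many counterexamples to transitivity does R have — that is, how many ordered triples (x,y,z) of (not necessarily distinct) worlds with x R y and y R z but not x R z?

R is transitive; there are no such tuples.

0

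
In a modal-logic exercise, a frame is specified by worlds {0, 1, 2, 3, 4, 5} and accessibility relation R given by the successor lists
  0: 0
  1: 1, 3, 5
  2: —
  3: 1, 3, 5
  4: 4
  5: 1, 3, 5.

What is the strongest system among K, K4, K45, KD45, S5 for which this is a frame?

Transitive (axiom 4): yes — every two-step R-path is closed by a direct edge.
Euclidean (axiom 5): yes — any two successors of a common world are R-related.
Serial (axiom D): no — 2 has no R-successor.
Reflexive (axiom T): no — 2 is not related to itself.
So F validates K, K4, K45; KD45 would additionally require R to be serial. The strongest is K45.

K45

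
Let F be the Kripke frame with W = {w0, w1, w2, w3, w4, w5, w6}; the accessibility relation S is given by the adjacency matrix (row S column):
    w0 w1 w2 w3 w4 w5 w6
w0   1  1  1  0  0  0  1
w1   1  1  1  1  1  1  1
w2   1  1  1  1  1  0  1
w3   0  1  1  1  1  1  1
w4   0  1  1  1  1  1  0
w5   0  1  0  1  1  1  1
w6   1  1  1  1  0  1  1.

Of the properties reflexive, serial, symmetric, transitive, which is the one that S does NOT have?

transitive

Reflexive: yes — every world is S-related to itself.
Serial: yes — every world has a successor (e.g. w0 S w0).
Symmetric: yes — every pair in S has its reverse in S.
Transitive: no — w0 S w1 and w1 S w3, but not w0 S w3.
Only transitive fails.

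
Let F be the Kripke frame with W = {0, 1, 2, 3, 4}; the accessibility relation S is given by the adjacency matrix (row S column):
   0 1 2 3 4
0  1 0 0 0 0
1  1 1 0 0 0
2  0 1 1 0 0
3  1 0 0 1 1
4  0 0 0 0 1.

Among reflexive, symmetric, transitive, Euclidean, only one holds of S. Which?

Reflexive: yes — every world is S-related to itself.
Symmetric: no — 1 S 0 but not 0 S 1.
Transitive: no — 2 S 1 and 1 S 0, but not 2 S 0.
Euclidean: no — 3 S 0 and 3 S 4, but not 0 S 4.
Only reflexive holds.

reflexive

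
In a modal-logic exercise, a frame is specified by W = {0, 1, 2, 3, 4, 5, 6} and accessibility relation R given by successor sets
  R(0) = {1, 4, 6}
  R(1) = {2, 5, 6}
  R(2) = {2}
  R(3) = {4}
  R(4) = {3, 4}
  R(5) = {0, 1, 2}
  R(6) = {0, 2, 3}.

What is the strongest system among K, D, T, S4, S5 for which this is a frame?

D

Serial (axiom D): yes — every world has a successor (e.g. 0 R 1).
Reflexive (axiom T): no — 0 is not related to itself.
Transitive (axiom 4): no — 0 R 1 and 1 R 2, but not 0 R 2.
Euclidean (axiom 5): no — 0 R 1 and 0 R 4, but not 1 R 4.
So F validates K, D; T would additionally require R to be reflexive. The strongest is D.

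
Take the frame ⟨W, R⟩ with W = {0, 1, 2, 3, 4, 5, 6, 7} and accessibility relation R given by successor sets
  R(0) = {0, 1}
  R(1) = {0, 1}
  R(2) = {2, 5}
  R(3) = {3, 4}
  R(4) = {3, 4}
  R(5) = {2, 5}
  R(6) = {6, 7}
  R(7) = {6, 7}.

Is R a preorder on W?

Yes

Reflexive: yes — every world is R-related to itself.
Transitive: yes — every two-step R-path is closed by a direct edge.
So R is a preorder.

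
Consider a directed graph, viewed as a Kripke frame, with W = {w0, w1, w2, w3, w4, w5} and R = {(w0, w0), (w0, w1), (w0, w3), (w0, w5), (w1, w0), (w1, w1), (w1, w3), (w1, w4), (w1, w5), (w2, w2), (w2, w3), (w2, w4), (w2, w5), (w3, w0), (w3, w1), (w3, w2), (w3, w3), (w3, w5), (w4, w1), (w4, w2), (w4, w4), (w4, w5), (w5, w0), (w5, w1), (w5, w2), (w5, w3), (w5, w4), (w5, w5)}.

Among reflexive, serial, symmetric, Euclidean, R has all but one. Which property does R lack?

Reflexive: yes — every world is R-related to itself.
Serial: yes — every world has a successor (e.g. w0 R w0).
Symmetric: yes — every pair in R has its reverse in R.
Euclidean: no — w1 R w0 and w1 R w4, but not w0 R w4.
Only Euclidean fails.

Euclidean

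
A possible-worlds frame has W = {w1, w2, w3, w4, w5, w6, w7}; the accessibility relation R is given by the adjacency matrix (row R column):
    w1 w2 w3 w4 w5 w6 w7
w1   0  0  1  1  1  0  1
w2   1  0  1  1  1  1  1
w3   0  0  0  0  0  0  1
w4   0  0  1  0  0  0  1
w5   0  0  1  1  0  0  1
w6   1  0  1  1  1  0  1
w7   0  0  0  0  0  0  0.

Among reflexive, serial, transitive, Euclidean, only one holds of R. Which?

Reflexive: no — w1 is not related to itself.
Serial: no — w7 has no R-successor.
Transitive: yes — every two-step R-path is closed by a direct edge.
Euclidean: no — w1 R w3 and w1 R w4, but not w3 R w4.
Only transitive holds.

transitive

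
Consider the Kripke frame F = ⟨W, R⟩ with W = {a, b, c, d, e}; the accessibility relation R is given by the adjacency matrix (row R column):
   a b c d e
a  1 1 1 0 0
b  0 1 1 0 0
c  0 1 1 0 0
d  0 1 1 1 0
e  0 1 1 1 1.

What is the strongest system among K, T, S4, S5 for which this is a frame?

S4

Reflexive (axiom T): yes — every world is R-related to itself.
Transitive (axiom 4): yes — every two-step R-path is closed by a direct edge.
Euclidean (axiom 5): no — e R b and e R d, but not b R d.
So F validates K, T, S4; S5 would additionally require R to be Euclidean. The strongest is S4.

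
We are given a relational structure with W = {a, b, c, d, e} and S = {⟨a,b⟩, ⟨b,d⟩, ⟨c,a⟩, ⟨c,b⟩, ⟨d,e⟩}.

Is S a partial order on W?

Reflexive: no — a is not related to itself.
Transitive: no — a S b and b S d, but not a S d.
Antisymmetric: yes — no distinct pair is related both ways.
So S is not a partial order.

No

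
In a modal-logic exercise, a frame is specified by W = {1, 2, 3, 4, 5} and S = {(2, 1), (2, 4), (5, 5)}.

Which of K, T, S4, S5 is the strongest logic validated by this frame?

Reflexive (axiom T): no — 1 is not related to itself.
Transitive (axiom 4): yes — every two-step S-path is closed by a direct edge.
Euclidean (axiom 5): no — 2 S 1 and 2 S 4, but not 1 S 4.
So F validates K; T would additionally require S to be reflexive. The strongest is K.

K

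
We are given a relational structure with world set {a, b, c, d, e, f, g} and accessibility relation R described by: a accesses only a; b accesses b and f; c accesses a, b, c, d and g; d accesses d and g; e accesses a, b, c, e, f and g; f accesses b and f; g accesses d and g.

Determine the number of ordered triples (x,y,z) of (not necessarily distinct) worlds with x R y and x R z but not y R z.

Enumerating: (c,a,b), (c,a,c), (c,a,d), (c,a,g), (c,b,a), (c,b,c), (c,b,d), (c,b,g), (c,d,a), (c,d,b), (c,d,c), (c,g,a), … and 22 more.
Total: 34.

34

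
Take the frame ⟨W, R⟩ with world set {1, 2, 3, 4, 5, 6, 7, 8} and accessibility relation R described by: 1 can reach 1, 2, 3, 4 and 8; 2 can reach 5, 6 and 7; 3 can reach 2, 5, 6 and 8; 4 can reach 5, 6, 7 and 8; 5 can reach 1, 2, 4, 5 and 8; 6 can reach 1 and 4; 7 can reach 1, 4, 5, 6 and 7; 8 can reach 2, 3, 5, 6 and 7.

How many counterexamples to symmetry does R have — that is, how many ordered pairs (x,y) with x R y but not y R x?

18

Enumerating: (1,2), (1,3), (1,4), (1,8), (2,6), (2,7), (3,2), (3,5), (3,6), (4,8), (5,1), (6,1), (7,1), (7,5), (7,6), (8,2), (8,6), (8,7).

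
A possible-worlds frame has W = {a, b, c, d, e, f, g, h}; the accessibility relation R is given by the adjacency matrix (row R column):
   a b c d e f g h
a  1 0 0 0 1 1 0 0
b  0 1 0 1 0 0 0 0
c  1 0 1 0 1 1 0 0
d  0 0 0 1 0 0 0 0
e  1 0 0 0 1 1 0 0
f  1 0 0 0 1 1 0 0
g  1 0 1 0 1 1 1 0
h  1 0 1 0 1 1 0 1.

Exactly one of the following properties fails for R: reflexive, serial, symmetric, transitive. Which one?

Reflexive: yes — every world is R-related to itself.
Serial: yes — every world has a successor (e.g. a R a).
Symmetric: no — b R d but not d R b.
Transitive: yes — every two-step R-path is closed by a direct edge.
Only symmetric fails.

symmetric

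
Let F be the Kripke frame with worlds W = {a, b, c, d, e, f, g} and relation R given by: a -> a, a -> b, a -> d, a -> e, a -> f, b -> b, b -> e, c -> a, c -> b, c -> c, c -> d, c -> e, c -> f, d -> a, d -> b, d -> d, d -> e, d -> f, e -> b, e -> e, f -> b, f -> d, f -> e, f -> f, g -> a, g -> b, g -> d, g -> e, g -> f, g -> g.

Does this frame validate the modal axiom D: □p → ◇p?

Yes

By correspondence theory, D is valid on a frame iff R is serial.
Serial: yes — every world has a successor (e.g. a R a).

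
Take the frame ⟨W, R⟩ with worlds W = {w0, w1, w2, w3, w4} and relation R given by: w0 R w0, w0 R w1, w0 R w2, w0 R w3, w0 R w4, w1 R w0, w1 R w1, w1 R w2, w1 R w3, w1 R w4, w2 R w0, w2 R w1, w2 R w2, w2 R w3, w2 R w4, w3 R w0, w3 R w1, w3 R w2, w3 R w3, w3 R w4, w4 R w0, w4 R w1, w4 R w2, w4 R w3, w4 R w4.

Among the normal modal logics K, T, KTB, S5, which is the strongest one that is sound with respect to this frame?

S5

Reflexive (axiom T): yes — every world is R-related to itself.
Symmetric (axiom B): yes — every pair in R has its reverse in R.
Euclidean (axiom 5): yes — any two successors of a common world are R-related.
So F validates K, T, KTB, S5. The strongest is S5.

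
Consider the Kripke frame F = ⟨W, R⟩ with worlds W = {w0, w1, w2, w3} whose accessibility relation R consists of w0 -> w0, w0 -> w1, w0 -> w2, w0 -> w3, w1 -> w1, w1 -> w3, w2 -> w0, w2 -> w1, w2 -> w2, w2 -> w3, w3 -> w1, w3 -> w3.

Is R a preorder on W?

Yes

Reflexive: yes — every world is R-related to itself.
Transitive: yes — every two-step R-path is closed by a direct edge.
So R is a preorder.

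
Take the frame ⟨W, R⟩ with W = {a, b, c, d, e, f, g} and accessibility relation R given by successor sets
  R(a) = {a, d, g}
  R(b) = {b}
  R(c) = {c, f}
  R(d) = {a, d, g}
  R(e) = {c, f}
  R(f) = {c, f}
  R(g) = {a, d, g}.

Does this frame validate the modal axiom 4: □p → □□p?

Yes

Axiom 4 corresponds to the accessibility relation being transitive.
Transitive: yes — every two-step R-path is closed by a direct edge.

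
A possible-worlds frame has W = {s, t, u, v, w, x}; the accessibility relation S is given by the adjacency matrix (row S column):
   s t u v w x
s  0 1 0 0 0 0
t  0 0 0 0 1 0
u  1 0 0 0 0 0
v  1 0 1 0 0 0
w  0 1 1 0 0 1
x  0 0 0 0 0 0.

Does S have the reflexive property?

Reflexive: no — s is not related to itself.

No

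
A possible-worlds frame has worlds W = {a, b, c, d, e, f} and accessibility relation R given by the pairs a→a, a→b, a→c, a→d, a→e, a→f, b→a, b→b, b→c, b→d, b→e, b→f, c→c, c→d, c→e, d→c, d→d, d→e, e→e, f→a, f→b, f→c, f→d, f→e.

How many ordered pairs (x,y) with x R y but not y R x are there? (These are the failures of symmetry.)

Enumerating: (a,c), (a,d), (a,e), (b,c), (b,d), (b,e), (c,e), (d,e), (f,c), (f,d), (f,e).

11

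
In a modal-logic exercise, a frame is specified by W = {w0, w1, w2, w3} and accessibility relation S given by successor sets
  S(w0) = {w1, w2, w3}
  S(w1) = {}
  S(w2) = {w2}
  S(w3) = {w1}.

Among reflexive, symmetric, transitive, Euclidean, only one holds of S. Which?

Reflexive: no — w0 is not related to itself.
Symmetric: no — w0 S w1 but not w1 S w0.
Transitive: yes — every two-step S-path is closed by a direct edge.
Euclidean: no — w0 S w1 and w0 S w2, but not w1 S w2.
Only transitive holds.

transitive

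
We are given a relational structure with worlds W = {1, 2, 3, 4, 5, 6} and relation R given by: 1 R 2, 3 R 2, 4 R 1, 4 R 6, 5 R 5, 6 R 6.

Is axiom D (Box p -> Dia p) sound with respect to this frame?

No

By correspondence theory, D is valid on a frame iff R is serial.
Serial: no — 2 has no R-successor.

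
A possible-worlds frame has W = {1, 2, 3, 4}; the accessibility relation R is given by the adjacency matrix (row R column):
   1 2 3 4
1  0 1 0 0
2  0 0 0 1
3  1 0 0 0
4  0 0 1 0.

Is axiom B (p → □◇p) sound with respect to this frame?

Axiom B corresponds to the accessibility relation being symmetric.
Symmetric: no — 1 R 2 but not 2 R 1.

No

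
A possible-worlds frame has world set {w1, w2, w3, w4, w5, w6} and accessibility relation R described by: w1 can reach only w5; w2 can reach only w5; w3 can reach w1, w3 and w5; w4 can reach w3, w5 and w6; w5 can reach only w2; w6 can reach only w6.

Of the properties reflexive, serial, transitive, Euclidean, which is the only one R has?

Reflexive: no — w1 is not related to itself.
Serial: yes — every world has a successor (e.g. w1 R w5).
Transitive: no — w1 R w5 and w5 R w2, but not w1 R w2.
Euclidean: no — w3 R w5 and w3 R w1, but not w5 R w1.
Only serial holds.

serial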